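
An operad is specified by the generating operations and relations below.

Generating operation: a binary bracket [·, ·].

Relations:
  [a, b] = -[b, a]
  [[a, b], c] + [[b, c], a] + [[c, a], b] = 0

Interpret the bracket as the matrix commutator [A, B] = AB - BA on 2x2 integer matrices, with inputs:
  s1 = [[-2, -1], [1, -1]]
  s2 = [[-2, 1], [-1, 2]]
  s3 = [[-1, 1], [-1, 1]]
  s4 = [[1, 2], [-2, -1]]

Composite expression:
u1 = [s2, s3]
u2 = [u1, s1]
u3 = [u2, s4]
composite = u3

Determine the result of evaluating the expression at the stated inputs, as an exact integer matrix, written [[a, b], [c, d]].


[[0, -12], [-12, 0]]


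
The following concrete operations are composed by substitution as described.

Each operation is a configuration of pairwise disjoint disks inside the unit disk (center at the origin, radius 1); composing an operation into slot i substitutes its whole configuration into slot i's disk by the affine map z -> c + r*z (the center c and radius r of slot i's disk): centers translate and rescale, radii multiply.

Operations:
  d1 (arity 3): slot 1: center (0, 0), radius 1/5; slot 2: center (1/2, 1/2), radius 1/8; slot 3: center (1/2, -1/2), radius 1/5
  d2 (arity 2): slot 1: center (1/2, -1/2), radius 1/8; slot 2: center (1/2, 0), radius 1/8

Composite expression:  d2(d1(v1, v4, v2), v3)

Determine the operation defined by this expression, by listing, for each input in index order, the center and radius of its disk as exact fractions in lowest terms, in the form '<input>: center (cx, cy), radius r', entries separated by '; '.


Follow each v-input down from d2: c' goes to c + r*c', radius to r*r'.
v1 passes through 2 substitutions, ending at center (1/2, -1/2), radius 1/40
v4 passes through 2 substitutions, ending at center (9/16, -7/16), radius 1/64
v2 passes through 2 substitutions, ending at center (9/16, -9/16), radius 1/40
v3 passes through 1 substitution, ending at center (1/2, 0), radius 1/8

v1: center (1/2, -1/2), radius 1/40; v2: center (9/16, -9/16), radius 1/40; v3: center (1/2, 0), radius 1/8; v4: center (9/16, -7/16), radius 1/64


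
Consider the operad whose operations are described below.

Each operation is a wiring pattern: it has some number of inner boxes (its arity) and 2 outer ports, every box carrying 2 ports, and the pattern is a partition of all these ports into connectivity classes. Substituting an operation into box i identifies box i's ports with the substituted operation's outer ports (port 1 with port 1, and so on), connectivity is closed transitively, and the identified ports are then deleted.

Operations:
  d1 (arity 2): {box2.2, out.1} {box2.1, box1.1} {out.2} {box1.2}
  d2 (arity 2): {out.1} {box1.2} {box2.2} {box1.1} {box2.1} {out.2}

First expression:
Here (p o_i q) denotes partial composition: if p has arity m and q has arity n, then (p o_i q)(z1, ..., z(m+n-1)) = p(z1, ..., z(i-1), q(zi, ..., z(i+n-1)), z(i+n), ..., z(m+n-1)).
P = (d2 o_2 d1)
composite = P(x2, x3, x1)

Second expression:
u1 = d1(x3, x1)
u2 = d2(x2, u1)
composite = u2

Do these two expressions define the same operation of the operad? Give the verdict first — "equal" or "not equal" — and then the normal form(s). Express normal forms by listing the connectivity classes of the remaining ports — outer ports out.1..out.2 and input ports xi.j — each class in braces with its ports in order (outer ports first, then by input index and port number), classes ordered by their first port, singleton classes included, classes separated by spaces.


equal; both compose to {out.1} {out.2} {x1.1, x3.1} {x1.2} {x2.1} {x2.2} {x3.2}

The first composite normalizes to {out.1} {out.2} {x1.1, x3.1} {x1.2} {x2.1} {x2.2} {x3.2}
The second composite normalizes to {out.1} {out.2} {x1.1, x3.1} {x1.2} {x2.1} {x2.2} {x3.2}
Same normal form: equal.


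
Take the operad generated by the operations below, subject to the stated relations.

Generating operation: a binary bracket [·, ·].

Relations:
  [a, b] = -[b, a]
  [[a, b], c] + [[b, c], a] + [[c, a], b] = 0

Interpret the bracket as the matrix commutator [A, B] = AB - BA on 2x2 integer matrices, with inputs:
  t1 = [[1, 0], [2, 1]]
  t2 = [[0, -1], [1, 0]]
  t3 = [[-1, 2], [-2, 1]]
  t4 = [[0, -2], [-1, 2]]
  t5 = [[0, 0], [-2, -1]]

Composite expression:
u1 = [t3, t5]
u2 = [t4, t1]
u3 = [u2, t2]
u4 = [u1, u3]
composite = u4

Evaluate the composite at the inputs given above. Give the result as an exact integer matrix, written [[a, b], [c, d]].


[[32, -48], [16, -32]]

[t3, t5] = [[-4, -2], [-6, 4]]
[t4, t1] = [[-4, 0], [4, 4]]
[[t4, t1], t2] = [[4, 8], [8, -4]]
[[t3, t5], [[t4, t1], t2]] = [[32, -48], [16, -32]]


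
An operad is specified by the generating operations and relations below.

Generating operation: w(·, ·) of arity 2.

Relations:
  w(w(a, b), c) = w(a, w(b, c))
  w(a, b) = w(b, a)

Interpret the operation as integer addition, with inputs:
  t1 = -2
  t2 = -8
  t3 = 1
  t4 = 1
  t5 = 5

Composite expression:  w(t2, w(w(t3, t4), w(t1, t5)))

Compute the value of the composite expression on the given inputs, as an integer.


-3

w(t3, t4) = 2
w(t1, t5) = 3
w(w(t3, t4), w(t1, t5)) = 5
w(t2, w(w(t3, t4), w(t1, t5))) = -3


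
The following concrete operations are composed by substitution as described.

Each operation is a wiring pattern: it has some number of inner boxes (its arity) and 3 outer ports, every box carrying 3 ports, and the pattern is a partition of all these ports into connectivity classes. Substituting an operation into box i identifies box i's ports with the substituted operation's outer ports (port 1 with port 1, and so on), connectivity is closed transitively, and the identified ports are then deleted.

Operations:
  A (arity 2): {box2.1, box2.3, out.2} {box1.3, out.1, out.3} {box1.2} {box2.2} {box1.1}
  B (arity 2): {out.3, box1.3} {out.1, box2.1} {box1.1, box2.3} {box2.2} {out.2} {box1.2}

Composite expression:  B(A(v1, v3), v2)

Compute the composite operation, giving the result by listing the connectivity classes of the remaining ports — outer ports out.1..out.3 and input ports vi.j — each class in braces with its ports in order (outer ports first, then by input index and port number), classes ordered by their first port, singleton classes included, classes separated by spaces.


{out.1, v2.1} {out.2} {out.3, v1.3, v2.3} {v1.1} {v1.2} {v2.2} {v3.1, v3.3} {v3.2}

Substituting into B glues patterns; closure does the rest.
after A, the pattern on (v1, v3) reads {out.1, out.3, v1.3} {out.2, v3.1, v3.3} {v1.1} {v1.2} {v3.2} (out.j = its outer ports)
after B, the pattern on (v1, v3, v2) reads {out.1, v2.1} {out.2} {out.3, v1.3, v2.3} {v1.1} {v1.2} {v2.2} {v3.1, v3.3} {v3.2} (out.j = its outer ports)


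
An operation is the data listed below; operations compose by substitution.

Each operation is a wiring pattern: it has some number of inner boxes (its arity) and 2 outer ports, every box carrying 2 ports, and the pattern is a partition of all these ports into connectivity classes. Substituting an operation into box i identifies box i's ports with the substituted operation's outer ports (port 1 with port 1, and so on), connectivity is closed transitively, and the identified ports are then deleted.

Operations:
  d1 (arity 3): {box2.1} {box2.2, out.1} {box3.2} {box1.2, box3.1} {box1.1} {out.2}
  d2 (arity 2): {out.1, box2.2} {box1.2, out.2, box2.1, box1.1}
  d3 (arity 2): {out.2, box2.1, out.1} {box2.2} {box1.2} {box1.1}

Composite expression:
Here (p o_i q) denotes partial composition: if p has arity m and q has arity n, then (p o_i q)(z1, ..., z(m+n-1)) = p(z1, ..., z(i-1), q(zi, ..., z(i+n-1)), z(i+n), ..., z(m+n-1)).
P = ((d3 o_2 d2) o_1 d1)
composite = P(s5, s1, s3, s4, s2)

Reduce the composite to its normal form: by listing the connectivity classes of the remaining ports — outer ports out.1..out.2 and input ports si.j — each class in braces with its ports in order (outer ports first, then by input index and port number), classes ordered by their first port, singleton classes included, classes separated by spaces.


{out.1, out.2, s2.2} {s1.1} {s1.2} {s2.1, s4.1, s4.2} {s3.1, s5.2} {s3.2} {s5.1}

Two ports join when wires chain via d3-identified ports.
after d1, the pattern on (s5, s1, s3) reads {out.1, s1.2} {out.2} {s1.1} {s3.1, s5.2} {s3.2} {s5.1} (out.j = its outer ports)
after d2, the pattern on (s4, s2) reads {out.1, s2.2} {out.2, s2.1, s4.1, s4.2} (out.j = its outer ports)
after d3, the pattern on (s5, s1, s3, s4, s2) reads {out.1, out.2, s2.2} {s1.1} {s1.2} {s2.1, s4.1, s4.2} {s3.1, s5.2} {s3.2} {s5.1} (out.j = its outer ports)


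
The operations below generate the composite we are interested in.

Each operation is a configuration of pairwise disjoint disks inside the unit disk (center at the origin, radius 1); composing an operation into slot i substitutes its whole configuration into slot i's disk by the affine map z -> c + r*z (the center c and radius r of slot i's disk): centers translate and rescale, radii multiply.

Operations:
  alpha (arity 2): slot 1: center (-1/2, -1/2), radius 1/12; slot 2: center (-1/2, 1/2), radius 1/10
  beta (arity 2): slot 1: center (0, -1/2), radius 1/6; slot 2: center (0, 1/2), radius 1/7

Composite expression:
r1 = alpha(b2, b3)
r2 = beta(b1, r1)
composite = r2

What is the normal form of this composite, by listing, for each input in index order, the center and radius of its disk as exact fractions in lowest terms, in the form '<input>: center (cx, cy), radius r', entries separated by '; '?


Each b-disk chains the slot maps above it in beta; radii multiply.
b1 passes through 1 substitution, ending at center (0, -1/2), radius 1/6
b2 passes through 2 substitutions, ending at center (-1/14, 3/7), radius 1/84
b3 passes through 2 substitutions, ending at center (-1/14, 4/7), radius 1/70

b1: center (0, -1/2), radius 1/6; b2: center (-1/14, 3/7), radius 1/84; b3: center (-1/14, 4/7), radius 1/70


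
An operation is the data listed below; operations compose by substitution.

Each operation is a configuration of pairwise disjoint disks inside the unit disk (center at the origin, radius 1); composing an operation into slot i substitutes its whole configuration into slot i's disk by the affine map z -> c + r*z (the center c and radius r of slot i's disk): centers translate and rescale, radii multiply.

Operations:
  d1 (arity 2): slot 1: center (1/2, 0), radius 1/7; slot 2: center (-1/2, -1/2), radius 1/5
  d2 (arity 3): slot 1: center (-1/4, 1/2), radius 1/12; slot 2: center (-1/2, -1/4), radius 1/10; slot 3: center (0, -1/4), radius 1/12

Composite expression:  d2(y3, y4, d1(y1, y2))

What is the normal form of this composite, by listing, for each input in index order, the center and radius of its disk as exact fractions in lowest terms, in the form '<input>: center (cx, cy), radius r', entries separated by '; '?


y1: center (1/24, -1/4), radius 1/84; y2: center (-1/24, -7/24), radius 1/60; y3: center (-1/4, 1/2), radius 1/12; y4: center (-1/2, -1/4), radius 1/10


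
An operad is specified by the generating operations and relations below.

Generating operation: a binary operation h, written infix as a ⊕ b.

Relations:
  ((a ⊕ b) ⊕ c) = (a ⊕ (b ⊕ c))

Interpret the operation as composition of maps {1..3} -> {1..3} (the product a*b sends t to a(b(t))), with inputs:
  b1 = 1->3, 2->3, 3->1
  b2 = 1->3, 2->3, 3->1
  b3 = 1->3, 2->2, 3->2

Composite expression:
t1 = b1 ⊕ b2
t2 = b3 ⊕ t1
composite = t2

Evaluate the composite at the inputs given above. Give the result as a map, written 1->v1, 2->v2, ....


(b1 ⊕ b2) = 1->1, 2->1, 3->3
(b3 ⊕ (b1 ⊕ b2)) = 1->3, 2->3, 3->2

1->3, 2->3, 3->2


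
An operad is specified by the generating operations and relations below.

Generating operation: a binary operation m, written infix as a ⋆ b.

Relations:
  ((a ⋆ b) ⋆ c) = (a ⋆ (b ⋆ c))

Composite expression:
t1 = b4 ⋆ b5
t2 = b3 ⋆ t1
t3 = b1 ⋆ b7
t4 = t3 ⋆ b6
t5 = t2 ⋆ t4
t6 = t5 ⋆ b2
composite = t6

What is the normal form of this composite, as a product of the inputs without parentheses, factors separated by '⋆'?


The m-tree's shape is irrelevant; the b-reading-order decides.
(b4 ⋆ b5) flattens to b4 ⋆ b5
(b3 ⋆ (b4 ⋆ b5)) flattens to b3 ⋆ b4 ⋆ b5
(b1 ⋆ b7) flattens to b1 ⋆ b7
((b1 ⋆ b7) ⋆ b6) flattens to b1 ⋆ b7 ⋆ b6
((b3 ⋆ (b4 ⋆ b5)) ⋆ ((b1 ⋆ b7) ⋆ b6)) flattens to b3 ⋆ b4 ⋆ b5 ⋆ b1 ⋆ b7 ⋆ b6
(((b3 ⋆ (b4 ⋆ b5)) ⋆ ((b1 ⋆ b7) ⋆ b6)) ⋆ b2) flattens to b3 ⋆ b4 ⋆ b5 ⋆ b1 ⋆ b7 ⋆ b6 ⋆ b2

b3 ⋆ b4 ⋆ b5 ⋆ b1 ⋆ b7 ⋆ b6 ⋆ b2


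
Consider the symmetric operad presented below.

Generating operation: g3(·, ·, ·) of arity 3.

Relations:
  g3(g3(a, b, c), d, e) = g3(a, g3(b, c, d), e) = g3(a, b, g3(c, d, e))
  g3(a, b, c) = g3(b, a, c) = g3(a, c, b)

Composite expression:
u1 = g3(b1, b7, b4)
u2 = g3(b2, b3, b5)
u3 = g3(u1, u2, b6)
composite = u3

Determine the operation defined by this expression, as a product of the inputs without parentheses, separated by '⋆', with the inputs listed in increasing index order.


b1 ⋆ b2 ⋆ b3 ⋆ b4 ⋆ b5 ⋆ b6 ⋆ b7

Both nesting and order wash out for g3; what remains is which b's occur.
g3(b1, b7, b4) linearizes to b1 ⋆ b7 ⋆ b4
g3(b2, b3, b5) linearizes to b2 ⋆ b3 ⋆ b5
g3(g3(b1, b7, b4), g3(b2, b3, b5), b6) linearizes to b1 ⋆ b7 ⋆ b4 ⋆ b2 ⋆ b3 ⋆ b5 ⋆ b6
rearranged into index order: b1 ⋆ b2 ⋆ b3 ⋆ b4 ⋆ b5 ⋆ b6 ⋆ b7


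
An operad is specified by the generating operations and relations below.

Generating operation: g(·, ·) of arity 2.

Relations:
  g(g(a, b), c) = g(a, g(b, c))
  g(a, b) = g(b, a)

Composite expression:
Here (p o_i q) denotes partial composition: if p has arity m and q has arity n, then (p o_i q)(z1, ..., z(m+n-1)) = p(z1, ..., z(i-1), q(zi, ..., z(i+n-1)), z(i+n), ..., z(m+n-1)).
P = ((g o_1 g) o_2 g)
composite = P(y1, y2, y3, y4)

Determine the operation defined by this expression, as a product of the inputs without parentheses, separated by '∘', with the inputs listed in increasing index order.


y1 ∘ y2 ∘ y3 ∘ y4

Reordering under g is free, so list the y-inputs canonically.
g(y2, y3) reduces to y2 ∘ y3
g(y1, g(y2, y3)) reduces to y1 ∘ y2 ∘ y3
g(g(y1, g(y2, y3)), y4) reduces to y1 ∘ y2 ∘ y3 ∘ y4
commutativity sorts the factors: y1 ∘ y2 ∘ y3 ∘ y4


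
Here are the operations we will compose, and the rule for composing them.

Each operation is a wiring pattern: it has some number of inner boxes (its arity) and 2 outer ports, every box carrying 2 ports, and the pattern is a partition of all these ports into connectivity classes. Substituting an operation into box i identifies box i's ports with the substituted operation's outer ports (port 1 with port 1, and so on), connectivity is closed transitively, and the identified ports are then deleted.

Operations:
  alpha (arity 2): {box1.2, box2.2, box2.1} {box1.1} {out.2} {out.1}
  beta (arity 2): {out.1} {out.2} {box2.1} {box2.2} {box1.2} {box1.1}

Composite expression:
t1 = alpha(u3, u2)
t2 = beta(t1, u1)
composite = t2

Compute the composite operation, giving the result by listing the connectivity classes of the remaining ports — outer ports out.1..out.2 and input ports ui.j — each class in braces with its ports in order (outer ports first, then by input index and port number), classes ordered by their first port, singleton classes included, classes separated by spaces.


Connectivity passes through glued beta-boundaries; trace each wire chain.
the subtree at alpha composes to {out.1} {out.2} {u2.1, u2.2, u3.2} {u3.1} on (u3, u2); out.j = own outer ports
the subtree at beta composes to {out.1} {out.2} {u1.1} {u1.2} {u2.1, u2.2, u3.2} {u3.1} on (u3, u2, u1); out.j = own outer ports

{out.1} {out.2} {u1.1} {u1.2} {u2.1, u2.2, u3.2} {u3.1}


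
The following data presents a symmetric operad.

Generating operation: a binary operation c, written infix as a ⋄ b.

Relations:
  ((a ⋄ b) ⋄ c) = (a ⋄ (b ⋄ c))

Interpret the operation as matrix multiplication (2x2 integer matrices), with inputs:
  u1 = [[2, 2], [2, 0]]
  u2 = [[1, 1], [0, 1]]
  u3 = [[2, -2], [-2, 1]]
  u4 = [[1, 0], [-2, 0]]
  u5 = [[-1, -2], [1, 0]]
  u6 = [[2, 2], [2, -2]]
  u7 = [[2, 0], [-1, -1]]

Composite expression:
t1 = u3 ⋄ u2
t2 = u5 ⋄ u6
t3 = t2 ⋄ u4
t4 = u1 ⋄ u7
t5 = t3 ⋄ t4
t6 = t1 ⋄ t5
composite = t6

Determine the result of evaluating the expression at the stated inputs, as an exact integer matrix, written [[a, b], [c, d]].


(u3 ⋄ u2) = [[2, 0], [-2, -1]]
(u5 ⋄ u6) = [[-6, 2], [2, 2]]
((u5 ⋄ u6) ⋄ u4) = [[-10, 0], [-2, 0]]
(u1 ⋄ u7) = [[2, -2], [4, 0]]
(((u5 ⋄ u6) ⋄ u4) ⋄ (u1 ⋄ u7)) = [[-20, 20], [-4, 4]]
((u3 ⋄ u2) ⋄ (((u5 ⋄ u6) ⋄ u4) ⋄ (u1 ⋄ u7))) = [[-40, 40], [44, -44]]

[[-40, 40], [44, -44]]


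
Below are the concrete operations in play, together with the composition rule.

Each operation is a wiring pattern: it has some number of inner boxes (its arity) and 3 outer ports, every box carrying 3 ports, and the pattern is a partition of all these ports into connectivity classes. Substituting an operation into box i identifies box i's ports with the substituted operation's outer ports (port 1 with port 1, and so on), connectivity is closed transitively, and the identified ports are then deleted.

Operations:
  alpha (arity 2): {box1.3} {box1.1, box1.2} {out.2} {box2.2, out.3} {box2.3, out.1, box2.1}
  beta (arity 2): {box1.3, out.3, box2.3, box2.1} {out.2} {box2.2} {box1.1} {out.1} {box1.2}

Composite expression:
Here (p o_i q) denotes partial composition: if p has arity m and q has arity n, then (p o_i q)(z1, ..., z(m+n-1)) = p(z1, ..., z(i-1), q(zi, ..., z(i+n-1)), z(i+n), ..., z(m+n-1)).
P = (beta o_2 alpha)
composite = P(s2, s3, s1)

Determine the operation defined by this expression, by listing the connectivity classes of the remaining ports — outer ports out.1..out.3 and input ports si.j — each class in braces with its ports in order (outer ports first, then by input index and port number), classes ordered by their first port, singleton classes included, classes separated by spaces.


{out.1} {out.2} {out.3, s1.1, s1.2, s1.3, s2.3} {s2.1} {s2.2} {s3.1, s3.2} {s3.3}

Connectivity passes through glued beta-boundaries; trace each wire chain.
after alpha, the pattern on (s3, s1) reads {out.1, s1.1, s1.3} {out.2} {out.3, s1.2} {s3.1, s3.2} {s3.3} (out.j = its outer ports)
after beta, the pattern on (s2, s3, s1) reads {out.1} {out.2} {out.3, s1.1, s1.2, s1.3, s2.3} {s2.1} {s2.2} {s3.1, s3.2} {s3.3} (out.j = its outer ports)


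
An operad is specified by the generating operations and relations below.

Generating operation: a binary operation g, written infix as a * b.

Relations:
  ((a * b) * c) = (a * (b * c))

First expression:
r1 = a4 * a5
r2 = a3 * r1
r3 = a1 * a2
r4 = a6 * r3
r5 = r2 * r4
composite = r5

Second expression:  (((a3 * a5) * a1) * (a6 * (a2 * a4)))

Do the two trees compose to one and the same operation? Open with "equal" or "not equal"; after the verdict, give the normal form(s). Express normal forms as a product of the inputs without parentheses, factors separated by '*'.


The first expression reduces to a3 * a4 * a5 * a6 * a1 * a2
The second expression reduces to a3 * a5 * a1 * a6 * a2 * a4
The normal forms differ: not equal.

not equal; the first gives a3 * a4 * a5 * a6 * a1 * a2 and the second a3 * a5 * a1 * a6 * a2 * a4


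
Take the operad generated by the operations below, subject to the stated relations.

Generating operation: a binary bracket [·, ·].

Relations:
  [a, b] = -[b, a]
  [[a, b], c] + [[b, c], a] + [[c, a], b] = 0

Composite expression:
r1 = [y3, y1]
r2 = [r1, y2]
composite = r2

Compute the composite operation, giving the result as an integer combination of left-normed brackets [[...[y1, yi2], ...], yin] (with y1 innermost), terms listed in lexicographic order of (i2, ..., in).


Left-normed coefficients sit on the y1-initial expansion words.
Composite bracket: [[y3, y1], y2]
Expanding via [a, b] = ab - ba: 4 signed words (2^2 = 4).
Keep just the words that open with y1:
  sign of y1y3y2 is -1, so it contributes -[[y1, y3], y2]

-[[y1, y3], y2]


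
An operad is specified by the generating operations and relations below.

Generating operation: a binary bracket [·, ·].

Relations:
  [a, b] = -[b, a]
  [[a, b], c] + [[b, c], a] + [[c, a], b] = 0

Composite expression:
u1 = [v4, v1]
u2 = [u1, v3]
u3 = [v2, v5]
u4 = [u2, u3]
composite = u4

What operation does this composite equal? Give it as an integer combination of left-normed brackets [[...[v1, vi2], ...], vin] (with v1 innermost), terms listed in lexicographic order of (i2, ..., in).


Antisymmetry and Jacobi reduce to v1-anchored left-normed brackets.
Composite bracket: [[[v4, v1], v3], [v2, v5]]
Each bracket splits as ab - ba, giving 16 signed words (2^4 = 16).
Words beginning with v1 determine it all:
  the word v1v4v3v2v5 carries sign -1 and contributes -[[[[v1, v4], v3], v2], v5]
  the word v1v4v3v5v2 carries sign +1 and contributes +[[[[v1, v4], v3], v5], v2]

-[[[[v1, v4], v3], v2], v5] + [[[[v1, v4], v3], v5], v2]


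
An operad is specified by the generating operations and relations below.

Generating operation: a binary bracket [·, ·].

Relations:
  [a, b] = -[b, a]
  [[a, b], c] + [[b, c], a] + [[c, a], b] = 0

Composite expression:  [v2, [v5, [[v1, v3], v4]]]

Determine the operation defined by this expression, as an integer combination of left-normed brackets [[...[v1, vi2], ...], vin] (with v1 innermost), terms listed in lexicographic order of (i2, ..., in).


[[[[v1, v3], v4], v5], v2]


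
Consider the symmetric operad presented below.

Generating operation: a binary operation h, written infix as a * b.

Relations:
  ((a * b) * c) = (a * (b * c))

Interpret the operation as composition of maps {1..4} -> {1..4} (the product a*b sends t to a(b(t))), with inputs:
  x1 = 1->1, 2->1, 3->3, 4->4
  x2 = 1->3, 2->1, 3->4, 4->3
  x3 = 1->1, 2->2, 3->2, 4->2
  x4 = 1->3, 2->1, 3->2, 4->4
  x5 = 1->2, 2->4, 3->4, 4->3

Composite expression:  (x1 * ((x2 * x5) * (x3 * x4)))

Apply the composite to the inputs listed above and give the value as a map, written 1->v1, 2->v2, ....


1->3, 2->1, 3->3, 4->3

(x2 * x5) = 1->1, 2->3, 3->3, 4->4
(x3 * x4) = 1->2, 2->1, 3->2, 4->2
((x2 * x5) * (x3 * x4)) = 1->3, 2->1, 3->3, 4->3
(x1 * ((x2 * x5) * (x3 * x4))) = 1->3, 2->1, 3->3, 4->3


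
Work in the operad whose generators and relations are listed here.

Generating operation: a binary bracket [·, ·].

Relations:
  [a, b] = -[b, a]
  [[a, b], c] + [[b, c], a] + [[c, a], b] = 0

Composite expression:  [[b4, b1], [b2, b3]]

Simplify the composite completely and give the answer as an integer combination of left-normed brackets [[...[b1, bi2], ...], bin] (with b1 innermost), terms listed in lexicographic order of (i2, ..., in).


-[[[b1, b4], b2], b3] + [[[b1, b4], b3], b2]

Antisymmetry and Jacobi reduce to b1-anchored left-normed brackets.
Composite bracket: [[b4, b1], [b2, b3]]
Applying ab - ba throughout gives 8 signed words (2^3 = 8).
Collect the words opening with b1:
  word b1b4b2b3 has sign -1, contributing -[[[b1, b4], b2], b3]
  word b1b4b3b2 has sign +1, contributing +[[[b1, b4], b3], b2]


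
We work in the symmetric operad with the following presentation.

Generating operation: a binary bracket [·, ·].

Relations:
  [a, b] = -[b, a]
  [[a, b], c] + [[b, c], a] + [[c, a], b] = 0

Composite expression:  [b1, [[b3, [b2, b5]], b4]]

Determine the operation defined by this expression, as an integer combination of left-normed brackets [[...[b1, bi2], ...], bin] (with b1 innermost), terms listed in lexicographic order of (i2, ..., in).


-[[[[b1, b2], b5], b3], b4] + [[[[b1, b3], b2], b5], b4] - [[[[b1, b3], b5], b2], b4] + [[[[b1, b4], b2], b5], b3] - [[[[b1, b4], b3], b2], b5] + [[[[b1, b4], b3], b5], b2] - [[[[b1, b4], b5], b2], b3] + [[[[b1, b5], b2], b3], b4]

In the tensor algebra, words opening b1 carry the b1-anchored form.
Composite bracket: [b1, [[b3, [b2, b5]], b4]]
Applying ab - ba throughout gives 16 signed words (2^4 = 16).
Only words starting with b1 matter:
  sign of b1b2b5b3b4 is -1, so it contributes -[[[[b1, b2], b5], b3], b4]
  sign of b1b3b2b5b4 is +1, so it contributes +[[[[b1, b3], b2], b5], b4]
  sign of b1b3b5b2b4 is -1, so it contributes -[[[[b1, b3], b5], b2], b4]
  sign of b1b4b2b5b3 is +1, so it contributes +[[[[b1, b4], b2], b5], b3]
  sign of b1b4b3b2b5 is -1, so it contributes -[[[[b1, b4], b3], b2], b5]
  sign of b1b4b3b5b2 is +1, so it contributes +[[[[b1, b4], b3], b5], b2]
  sign of b1b4b5b2b3 is -1, so it contributes -[[[[b1, b4], b5], b2], b3]
  sign of b1b5b2b3b4 is +1, so it contributes +[[[[b1, b5], b2], b3], b4]


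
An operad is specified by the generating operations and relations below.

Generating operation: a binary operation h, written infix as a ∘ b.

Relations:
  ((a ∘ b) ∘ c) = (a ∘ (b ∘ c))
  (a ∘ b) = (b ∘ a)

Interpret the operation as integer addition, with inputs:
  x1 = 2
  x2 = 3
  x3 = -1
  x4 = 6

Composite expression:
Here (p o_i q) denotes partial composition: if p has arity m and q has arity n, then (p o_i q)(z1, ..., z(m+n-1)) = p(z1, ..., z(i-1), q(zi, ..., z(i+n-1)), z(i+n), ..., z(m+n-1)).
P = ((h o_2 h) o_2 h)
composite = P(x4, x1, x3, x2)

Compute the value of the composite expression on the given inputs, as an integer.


(x1 ∘ x3) = 1
((x1 ∘ x3) ∘ x2) = 4
(x4 ∘ ((x1 ∘ x3) ∘ x2)) = 10

10


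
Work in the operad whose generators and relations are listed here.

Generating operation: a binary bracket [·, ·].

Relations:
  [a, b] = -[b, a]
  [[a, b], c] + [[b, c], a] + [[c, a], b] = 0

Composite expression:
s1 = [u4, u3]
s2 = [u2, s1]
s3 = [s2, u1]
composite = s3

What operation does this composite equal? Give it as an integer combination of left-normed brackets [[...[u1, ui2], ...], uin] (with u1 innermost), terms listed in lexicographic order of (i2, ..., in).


Left-normed coefficients sit on the u1-initial expansion words.
Composite bracket: [[u2, [u4, u3]], u1]
The bracket unfolds into 8 signed words via [a, b] = ab - ba (2^3 = 8).
Only words starting with u1 matter:
  word u1u2u3u4 has sign +1, contributing +[[[u1, u2], u3], u4]
  word u1u2u4u3 has sign -1, contributing -[[[u1, u2], u4], u3]
  word u1u3u4u2 has sign -1, contributing -[[[u1, u3], u4], u2]
  word u1u4u3u2 has sign +1, contributing +[[[u1, u4], u3], u2]

[[[u1, u2], u3], u4] - [[[u1, u2], u4], u3] - [[[u1, u3], u4], u2] + [[[u1, u4], u3], u2]


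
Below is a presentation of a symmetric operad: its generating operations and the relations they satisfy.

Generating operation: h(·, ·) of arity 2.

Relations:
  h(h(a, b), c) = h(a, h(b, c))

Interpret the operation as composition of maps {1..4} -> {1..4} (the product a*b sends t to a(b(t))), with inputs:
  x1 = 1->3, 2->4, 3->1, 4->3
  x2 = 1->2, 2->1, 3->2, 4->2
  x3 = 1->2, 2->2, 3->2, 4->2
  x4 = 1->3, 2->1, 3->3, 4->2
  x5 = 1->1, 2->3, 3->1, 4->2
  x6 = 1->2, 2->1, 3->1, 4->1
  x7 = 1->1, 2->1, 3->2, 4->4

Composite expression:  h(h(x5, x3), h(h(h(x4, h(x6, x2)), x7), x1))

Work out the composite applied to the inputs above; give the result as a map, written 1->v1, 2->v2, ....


1->3, 2->3, 3->3, 4->3

h(x5, x3) = 1->3, 2->3, 3->3, 4->3
h(x6, x2) = 1->1, 2->2, 3->1, 4->1
h(x4, h(x6, x2)) = 1->3, 2->1, 3->3, 4->3
h(h(x4, h(x6, x2)), x7) = 1->3, 2->3, 3->1, 4->3
h(h(h(x4, h(x6, x2)), x7), x1) = 1->1, 2->3, 3->3, 4->1
h(h(x5, x3), h(h(h(x4, h(x6, x2)), x7), x1)) = 1->3, 2->3, 3->3, 4->3


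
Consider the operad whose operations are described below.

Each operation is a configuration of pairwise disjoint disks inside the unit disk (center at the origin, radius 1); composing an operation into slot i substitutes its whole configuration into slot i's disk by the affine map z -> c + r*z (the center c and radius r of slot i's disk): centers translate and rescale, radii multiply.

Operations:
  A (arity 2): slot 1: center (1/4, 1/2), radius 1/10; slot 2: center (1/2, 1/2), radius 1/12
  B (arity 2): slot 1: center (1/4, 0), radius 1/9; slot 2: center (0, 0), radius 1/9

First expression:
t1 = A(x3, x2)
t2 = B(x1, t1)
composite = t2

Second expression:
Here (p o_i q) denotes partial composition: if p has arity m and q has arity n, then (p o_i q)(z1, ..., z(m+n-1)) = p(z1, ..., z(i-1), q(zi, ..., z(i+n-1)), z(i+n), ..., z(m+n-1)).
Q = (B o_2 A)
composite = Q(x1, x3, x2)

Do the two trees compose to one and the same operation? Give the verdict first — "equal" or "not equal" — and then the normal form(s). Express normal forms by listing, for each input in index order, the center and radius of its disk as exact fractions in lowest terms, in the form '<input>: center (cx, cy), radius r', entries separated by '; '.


The first composite normalizes to x1: center (1/4, 0), radius 1/9; x2: center (1/18, 1/18), radius 1/108; x3: center (1/36, 1/18), radius 1/90
The second composite normalizes to x1: center (1/4, 0), radius 1/9; x2: center (1/18, 1/18), radius 1/108; x3: center (1/36, 1/18), radius 1/90
The forms coincide; equal.

equal — both sides give x1: center (1/4, 0), radius 1/9; x2: center (1/18, 1/18), radius 1/108; x3: center (1/36, 1/18), radius 1/90


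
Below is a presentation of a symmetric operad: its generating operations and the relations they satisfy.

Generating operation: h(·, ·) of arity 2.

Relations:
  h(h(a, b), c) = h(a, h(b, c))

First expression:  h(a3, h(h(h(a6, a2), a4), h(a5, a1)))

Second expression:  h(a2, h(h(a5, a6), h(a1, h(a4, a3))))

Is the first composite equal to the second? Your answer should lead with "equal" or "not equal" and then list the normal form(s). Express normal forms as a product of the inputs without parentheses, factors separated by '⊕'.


not equal: they reduce to a3 ⊕ a6 ⊕ a2 ⊕ a4 ⊕ a5 ⊕ a1 and a2 ⊕ a5 ⊕ a6 ⊕ a1 ⊕ a4 ⊕ a3

The first expression, normalized: a3 ⊕ a6 ⊕ a2 ⊕ a4 ⊕ a5 ⊕ a1
The second expression, normalized: a2 ⊕ a5 ⊕ a6 ⊕ a1 ⊕ a4 ⊕ a3
No match — not equal.


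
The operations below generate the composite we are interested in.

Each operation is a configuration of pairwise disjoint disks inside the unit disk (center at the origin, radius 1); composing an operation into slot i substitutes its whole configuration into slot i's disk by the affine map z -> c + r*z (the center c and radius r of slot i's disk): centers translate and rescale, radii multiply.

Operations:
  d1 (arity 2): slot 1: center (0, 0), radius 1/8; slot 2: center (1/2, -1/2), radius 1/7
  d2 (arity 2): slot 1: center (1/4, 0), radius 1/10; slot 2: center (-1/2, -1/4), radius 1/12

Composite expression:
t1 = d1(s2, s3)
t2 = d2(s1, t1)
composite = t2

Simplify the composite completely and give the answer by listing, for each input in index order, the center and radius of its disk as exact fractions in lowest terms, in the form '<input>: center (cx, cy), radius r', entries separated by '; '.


s1: center (1/4, 0), radius 1/10; s2: center (-1/2, -1/4), radius 1/96; s3: center (-11/24, -7/24), radius 1/84


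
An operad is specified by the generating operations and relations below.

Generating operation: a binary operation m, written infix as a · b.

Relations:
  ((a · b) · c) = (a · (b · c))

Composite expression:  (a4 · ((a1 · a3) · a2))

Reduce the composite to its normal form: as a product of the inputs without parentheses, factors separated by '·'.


a4 · a1 · a3 · a2


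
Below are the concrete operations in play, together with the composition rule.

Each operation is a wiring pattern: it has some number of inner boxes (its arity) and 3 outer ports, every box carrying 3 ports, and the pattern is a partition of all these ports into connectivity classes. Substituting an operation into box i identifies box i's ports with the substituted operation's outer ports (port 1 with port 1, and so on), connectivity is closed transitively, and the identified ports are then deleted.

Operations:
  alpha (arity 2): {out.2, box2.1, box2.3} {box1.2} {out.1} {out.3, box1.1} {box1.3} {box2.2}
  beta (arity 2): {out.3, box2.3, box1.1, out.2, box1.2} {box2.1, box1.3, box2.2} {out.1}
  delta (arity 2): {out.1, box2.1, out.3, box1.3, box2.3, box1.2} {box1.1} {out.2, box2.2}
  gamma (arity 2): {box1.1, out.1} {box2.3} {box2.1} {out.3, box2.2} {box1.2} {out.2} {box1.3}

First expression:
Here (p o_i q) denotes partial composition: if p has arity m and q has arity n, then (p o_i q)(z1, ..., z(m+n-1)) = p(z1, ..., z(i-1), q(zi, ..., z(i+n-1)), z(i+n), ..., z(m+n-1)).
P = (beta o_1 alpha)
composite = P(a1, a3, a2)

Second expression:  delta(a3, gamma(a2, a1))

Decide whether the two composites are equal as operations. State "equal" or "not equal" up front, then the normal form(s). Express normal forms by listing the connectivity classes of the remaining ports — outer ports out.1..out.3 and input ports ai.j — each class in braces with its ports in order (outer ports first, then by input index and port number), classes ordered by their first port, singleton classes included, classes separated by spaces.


not equal; the first gives {out.1} {out.2, out.3, a2.3, a3.1, a3.3} {a1.1, a2.1, a2.2} {a1.2} {a1.3} {a3.2} and the second {out.1, out.3, a1.2, a2.1, a3.2, a3.3} {out.2} {a1.1} {a1.3} {a2.2} {a2.3} {a3.1}


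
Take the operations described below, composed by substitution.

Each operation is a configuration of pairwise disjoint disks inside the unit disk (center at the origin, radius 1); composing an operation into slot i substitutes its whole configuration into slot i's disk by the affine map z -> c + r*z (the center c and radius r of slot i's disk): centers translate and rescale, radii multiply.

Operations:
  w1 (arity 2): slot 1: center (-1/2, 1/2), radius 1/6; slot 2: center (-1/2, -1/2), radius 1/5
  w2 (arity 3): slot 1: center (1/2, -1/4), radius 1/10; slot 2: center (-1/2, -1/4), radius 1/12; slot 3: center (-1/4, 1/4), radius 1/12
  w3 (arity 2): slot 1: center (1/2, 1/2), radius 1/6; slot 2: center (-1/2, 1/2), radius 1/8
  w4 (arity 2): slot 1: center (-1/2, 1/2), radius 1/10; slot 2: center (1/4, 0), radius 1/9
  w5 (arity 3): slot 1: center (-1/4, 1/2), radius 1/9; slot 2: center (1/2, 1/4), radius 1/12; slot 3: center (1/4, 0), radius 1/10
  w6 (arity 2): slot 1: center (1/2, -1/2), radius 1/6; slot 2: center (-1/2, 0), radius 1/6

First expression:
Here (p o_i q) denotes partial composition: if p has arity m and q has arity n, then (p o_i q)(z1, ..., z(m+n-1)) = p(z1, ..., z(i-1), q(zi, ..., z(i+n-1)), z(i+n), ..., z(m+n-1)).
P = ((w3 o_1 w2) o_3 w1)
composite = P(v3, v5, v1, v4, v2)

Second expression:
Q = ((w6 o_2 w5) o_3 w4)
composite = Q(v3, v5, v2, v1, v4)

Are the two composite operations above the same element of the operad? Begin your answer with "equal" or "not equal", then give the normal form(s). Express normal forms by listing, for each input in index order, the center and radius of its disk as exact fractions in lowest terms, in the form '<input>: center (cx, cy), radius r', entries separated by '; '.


The first composite normalizes to v1: center (65/144, 79/144), radius 1/432; v2: center (-1/2, 1/2), radius 1/8; v3: center (7/12, 11/24), radius 1/60; v4: center (65/144, 77/144), radius 1/360; v5: center (5/12, 11/24), radius 1/72
The second composite normalizes to v1: center (-119/288, 1/24), radius 1/648; v2: center (-61/144, 7/144), radius 1/720; v3: center (1/2, -1/2), radius 1/6; v4: center (-11/24, 0), radius 1/60; v5: center (-13/24, 1/12), radius 1/54
They disagree, so not equal.

not equal: they reduce to v1: center (65/144, 79/144), radius 1/432; v2: center (-1/2, 1/2), radius 1/8; v3: center (7/12, 11/24), radius 1/60; v4: center (65/144, 77/144), radius 1/360; v5: center (5/12, 11/24), radius 1/72 and v1: center (-119/288, 1/24), radius 1/648; v2: center (-61/144, 7/144), radius 1/720; v3: center (1/2, -1/2), radius 1/6; v4: center (-11/24, 0), radius 1/60; v5: center (-13/24, 1/12), radius 1/54


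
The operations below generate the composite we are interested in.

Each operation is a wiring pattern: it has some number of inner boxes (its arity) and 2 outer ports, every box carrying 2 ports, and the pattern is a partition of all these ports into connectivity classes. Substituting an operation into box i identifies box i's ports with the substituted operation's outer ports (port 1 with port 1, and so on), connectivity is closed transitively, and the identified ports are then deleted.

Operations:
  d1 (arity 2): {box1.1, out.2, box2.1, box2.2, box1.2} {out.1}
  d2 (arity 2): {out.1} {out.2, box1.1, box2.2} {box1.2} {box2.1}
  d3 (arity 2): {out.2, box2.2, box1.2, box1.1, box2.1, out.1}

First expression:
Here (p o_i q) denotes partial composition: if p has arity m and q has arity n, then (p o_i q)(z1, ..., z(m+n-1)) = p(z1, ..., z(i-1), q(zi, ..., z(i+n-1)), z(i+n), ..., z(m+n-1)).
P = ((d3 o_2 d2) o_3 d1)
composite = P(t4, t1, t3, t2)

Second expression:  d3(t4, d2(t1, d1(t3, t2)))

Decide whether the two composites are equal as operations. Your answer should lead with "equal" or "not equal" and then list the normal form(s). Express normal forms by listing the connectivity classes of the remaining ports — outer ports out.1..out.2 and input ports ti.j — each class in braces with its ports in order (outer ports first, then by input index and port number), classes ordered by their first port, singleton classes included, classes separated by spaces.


equal: each reduces to {out.1, out.2, t1.1, t2.1, t2.2, t3.1, t3.2, t4.1, t4.2} {t1.2}

Reducing the first expression gives {out.1, out.2, t1.1, t2.1, t2.2, t3.1, t3.2, t4.1, t4.2} {t1.2}
Reducing the second expression gives {out.1, out.2, t1.1, t2.1, t2.2, t3.1, t3.2, t4.1, t4.2} {t1.2}
Identical normal forms: equal.


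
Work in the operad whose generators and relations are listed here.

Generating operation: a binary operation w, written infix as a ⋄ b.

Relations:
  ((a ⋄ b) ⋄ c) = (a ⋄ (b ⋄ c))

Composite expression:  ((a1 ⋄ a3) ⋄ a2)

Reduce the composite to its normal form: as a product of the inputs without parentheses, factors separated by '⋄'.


Key point: w is associative — brackets drop, the a-order remains.
(a1 ⋄ a3) collapses to a1 ⋄ a3
((a1 ⋄ a3) ⋄ a2) collapses to a1 ⋄ a3 ⋄ a2

a1 ⋄ a3 ⋄ a2


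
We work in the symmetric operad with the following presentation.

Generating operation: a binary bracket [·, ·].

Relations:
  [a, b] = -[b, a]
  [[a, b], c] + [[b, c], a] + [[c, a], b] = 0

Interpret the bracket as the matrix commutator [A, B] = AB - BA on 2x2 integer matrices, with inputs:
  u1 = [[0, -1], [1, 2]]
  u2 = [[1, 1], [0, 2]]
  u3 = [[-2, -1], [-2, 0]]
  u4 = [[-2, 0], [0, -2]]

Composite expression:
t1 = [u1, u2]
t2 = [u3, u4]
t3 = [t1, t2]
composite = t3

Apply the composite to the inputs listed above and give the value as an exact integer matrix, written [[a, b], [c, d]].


[u1, u2] = [[-1, -3], [-1, 1]]
[u3, u4] = [[0, 0], [0, 0]]
[[u1, u2], [u3, u4]] = [[0, 0], [0, 0]]

[[0, 0], [0, 0]]


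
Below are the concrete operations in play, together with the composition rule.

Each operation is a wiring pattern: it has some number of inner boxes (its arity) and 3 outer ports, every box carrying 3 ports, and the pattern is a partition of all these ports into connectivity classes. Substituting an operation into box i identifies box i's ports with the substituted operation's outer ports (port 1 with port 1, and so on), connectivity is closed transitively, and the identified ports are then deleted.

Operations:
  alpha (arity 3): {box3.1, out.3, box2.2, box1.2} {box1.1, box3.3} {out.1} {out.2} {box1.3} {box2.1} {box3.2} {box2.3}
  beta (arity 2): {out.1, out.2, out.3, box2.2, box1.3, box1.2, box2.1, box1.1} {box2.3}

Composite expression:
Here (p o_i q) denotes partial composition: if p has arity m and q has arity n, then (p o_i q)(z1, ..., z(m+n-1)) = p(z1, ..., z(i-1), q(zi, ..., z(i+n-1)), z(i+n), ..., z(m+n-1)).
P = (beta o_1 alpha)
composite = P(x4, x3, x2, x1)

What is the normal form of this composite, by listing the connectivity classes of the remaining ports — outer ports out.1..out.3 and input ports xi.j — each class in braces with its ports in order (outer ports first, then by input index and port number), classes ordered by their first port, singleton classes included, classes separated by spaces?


{out.1, out.2, out.3, x1.1, x1.2, x2.1, x3.2, x4.2} {x1.3} {x2.2} {x2.3, x4.1} {x3.1} {x3.3} {x4.3}

Treat the ports identified at beta as solder joints: merge, then drop.
after alpha, the pattern on (x4, x3, x2) reads {out.1} {out.2} {out.3, x2.1, x3.2, x4.2} {x2.2} {x2.3, x4.1} {x3.1} {x3.3} {x4.3} (out.j = its outer ports)
after beta, the pattern on (x4, x3, x2, x1) reads {out.1, out.2, out.3, x1.1, x1.2, x2.1, x3.2, x4.2} {x1.3} {x2.2} {x2.3, x4.1} {x3.1} {x3.3} {x4.3} (out.j = its outer ports)
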